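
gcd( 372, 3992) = 4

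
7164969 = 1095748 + 6069221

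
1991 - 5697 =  - 3706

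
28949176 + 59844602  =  88793778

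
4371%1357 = 300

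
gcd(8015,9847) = 229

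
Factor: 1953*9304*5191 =2^3*3^2 *7^1*29^1 * 31^1*179^1*1163^1= 94324165992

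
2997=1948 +1049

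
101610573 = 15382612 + 86227961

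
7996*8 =63968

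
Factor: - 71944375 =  - 5^4 *43^1 *2677^1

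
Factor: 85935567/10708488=2^(  -  3)*3^(-1 )*7^( - 1 ) *23^1 * 439^1*2837^1 * 21247^ (  -  1) = 28645189/3569496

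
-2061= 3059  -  5120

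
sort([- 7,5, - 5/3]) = [ - 7  , - 5/3 , 5]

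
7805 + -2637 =5168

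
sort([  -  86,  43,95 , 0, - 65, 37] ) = [  -  86, - 65, 0, 37,43, 95]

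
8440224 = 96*87919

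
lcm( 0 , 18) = 0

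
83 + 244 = 327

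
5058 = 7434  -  2376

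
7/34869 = 7/34869 = 0.00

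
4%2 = 0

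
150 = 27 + 123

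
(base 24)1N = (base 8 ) 57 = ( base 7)65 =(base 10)47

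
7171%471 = 106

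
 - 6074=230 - 6304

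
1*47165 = 47165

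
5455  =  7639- 2184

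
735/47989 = 735/47989 = 0.02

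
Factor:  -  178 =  - 2^1 * 89^1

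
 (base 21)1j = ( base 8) 50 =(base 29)1b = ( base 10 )40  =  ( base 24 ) 1g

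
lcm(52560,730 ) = 52560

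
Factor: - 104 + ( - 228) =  - 332 = - 2^2 *83^1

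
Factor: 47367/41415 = 3^1*5^( - 1 )*11^ ( - 1)*19^1*251^( - 1)*277^1  =  15789/13805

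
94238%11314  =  3726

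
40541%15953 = 8635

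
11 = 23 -12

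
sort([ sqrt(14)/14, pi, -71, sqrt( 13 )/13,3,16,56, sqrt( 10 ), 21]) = [ - 71  ,  sqrt(14 ) /14 , sqrt( 13)/13, 3,  pi, sqrt( 10),16,21,56]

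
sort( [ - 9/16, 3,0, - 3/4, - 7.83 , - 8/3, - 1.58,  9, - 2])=[  -  7.83, - 8/3, -2, - 1.58, - 3/4, - 9/16, 0,3 , 9]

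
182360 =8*22795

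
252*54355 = 13697460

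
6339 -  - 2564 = 8903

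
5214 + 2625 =7839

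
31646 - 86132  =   - 54486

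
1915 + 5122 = 7037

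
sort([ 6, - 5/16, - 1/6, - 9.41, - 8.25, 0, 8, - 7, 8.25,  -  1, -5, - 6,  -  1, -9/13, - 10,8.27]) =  [ - 10, - 9.41,-8.25, - 7, - 6,-5, - 1, - 1 ,  -  9/13, - 5/16, - 1/6,  0,  6, 8, 8.25,8.27 ]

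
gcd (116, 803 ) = 1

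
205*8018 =1643690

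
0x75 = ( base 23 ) 52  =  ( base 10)117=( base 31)3O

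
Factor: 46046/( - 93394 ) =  - 3289/6671 = - 7^( - 1)*11^1 * 13^1 * 23^1*953^( - 1) 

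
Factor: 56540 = 2^2*5^1*11^1*257^1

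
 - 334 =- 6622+6288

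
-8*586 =-4688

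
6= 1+5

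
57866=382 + 57484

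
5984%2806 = 372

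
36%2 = 0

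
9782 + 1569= 11351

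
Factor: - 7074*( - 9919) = 2^1*3^3*7^1*13^1*109^1*131^1 = 70167006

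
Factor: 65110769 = 23^1*1321^1*2143^1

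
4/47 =4/47 = 0.09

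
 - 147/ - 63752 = 147/63752= 0.00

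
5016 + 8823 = 13839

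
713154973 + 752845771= 1466000744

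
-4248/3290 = -2 + 1166/1645 = - 1.29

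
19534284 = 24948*783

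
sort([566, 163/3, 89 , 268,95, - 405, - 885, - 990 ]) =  [ - 990, - 885, - 405 , 163/3, 89, 95,268,566 ] 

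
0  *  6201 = 0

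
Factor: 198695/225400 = 811/920 = 2^(-3)*5^(-1)*23^( - 1) * 811^1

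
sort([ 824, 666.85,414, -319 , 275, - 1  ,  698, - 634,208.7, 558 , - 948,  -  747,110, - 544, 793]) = [ - 948, - 747,  -  634, - 544, - 319, - 1,110,208.7,275, 414, 558,666.85,698, 793 , 824 ] 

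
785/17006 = 785/17006 = 0.05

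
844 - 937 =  - 93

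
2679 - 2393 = 286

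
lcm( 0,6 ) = 0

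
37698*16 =603168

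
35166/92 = 382 + 11/46 = 382.24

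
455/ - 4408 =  - 1 + 3953/4408= - 0.10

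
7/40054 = 1/5722  =  0.00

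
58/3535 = 58/3535 = 0.02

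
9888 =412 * 24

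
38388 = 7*5484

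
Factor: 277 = 277^1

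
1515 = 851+664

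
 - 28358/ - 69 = 410 + 68/69 = 410.99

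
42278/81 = 42278/81  =  521.95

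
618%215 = 188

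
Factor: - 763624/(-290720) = 2^( - 2)*5^( - 1)*23^( - 1)*53^1*79^( - 1)*1801^1 = 95453/36340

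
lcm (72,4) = 72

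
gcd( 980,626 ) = 2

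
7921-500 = 7421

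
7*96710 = 676970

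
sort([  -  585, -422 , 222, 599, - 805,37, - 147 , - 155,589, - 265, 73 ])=[ - 805 ,  -  585, - 422, - 265, - 155,-147,37,73 , 222,  589,  599]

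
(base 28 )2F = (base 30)2B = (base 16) 47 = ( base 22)35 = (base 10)71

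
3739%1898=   1841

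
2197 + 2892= 5089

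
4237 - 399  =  3838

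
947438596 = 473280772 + 474157824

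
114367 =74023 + 40344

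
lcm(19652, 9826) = 19652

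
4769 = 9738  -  4969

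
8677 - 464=8213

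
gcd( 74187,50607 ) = 9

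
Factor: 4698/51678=11^(- 1 ) = 1/11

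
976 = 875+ 101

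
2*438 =876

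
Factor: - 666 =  - 2^1*3^2*37^1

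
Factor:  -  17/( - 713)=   17^1*23^( - 1) * 31^( - 1)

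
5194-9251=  - 4057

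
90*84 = 7560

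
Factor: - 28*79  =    -  2212=-2^2*7^1*79^1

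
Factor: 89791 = 13^1*6907^1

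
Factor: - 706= - 2^1*353^1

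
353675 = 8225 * 43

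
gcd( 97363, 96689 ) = 1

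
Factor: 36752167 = 47^1*781961^1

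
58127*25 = 1453175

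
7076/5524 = 1769/1381  =  1.28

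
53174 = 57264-4090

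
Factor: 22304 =2^5 * 17^1*41^1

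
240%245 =240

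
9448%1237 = 789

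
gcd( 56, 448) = 56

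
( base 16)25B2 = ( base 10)9650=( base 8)22662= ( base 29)BDM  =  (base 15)2cd5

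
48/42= 8/7 = 1.14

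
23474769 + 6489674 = 29964443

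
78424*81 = 6352344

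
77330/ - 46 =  - 38665/23 = - 1681.09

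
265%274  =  265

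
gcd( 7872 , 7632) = 48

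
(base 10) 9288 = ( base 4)2101020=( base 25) ELD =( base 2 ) 10010001001000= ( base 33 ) 8hf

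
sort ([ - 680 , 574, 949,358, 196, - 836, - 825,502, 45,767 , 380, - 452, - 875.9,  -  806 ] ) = [ - 875.9,  -  836, - 825,-806, - 680,-452,  45,196,358 , 380,502,574,767,  949 ]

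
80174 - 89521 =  - 9347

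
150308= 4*37577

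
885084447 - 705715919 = 179368528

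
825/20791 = 825/20791 = 0.04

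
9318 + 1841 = 11159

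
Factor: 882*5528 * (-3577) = -17440364592= -  2^4*3^2*7^4 *73^1*691^1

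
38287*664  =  25422568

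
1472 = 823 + 649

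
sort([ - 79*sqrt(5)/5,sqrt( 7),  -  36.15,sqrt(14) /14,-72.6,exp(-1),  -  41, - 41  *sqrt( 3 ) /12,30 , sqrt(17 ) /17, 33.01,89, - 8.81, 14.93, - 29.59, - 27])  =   [ - 72.6,- 41, - 36.15, -79*sqrt(5)/5,-29.59,-27, - 8.81, - 41 * sqrt ( 3) /12,sqrt(17)/17,sqrt( 14 ) /14,exp( - 1 ) , sqrt( 7 ),14.93, 30,  33.01,89]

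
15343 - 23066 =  - 7723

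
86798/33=2630 + 8/33=2630.24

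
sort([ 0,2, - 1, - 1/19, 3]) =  [ - 1, - 1/19, 0  ,  2, 3]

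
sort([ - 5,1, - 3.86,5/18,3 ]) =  [- 5,-3.86, 5/18,1,3] 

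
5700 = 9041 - 3341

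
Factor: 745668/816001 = 2^2*3^2*7^1*11^1 * 251^( - 1 )*269^1 * 3251^(- 1)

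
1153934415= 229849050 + 924085365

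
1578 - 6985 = - 5407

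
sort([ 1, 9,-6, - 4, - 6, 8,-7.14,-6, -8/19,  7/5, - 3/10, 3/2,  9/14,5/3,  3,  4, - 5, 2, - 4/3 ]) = [- 7.14 , - 6, - 6, - 6 ,-5,  -  4, - 4/3, - 8/19, -3/10,9/14, 1, 7/5, 3/2, 5/3,2, 3,4,8 , 9] 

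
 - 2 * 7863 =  - 15726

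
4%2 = 0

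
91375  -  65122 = 26253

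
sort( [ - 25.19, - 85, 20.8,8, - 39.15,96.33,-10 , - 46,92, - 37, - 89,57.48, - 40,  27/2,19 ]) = [ - 89, - 85, - 46 , - 40, - 39.15, - 37, - 25.19, - 10,8,27/2,19,20.8,57.48,92, 96.33]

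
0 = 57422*0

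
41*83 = 3403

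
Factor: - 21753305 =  - 5^1*7^2*88789^1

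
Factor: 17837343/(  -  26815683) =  - 3^1*67^1*29581^1*8938561^ ( - 1) = - 5945781/8938561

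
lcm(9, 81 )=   81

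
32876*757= 24887132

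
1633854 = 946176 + 687678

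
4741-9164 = -4423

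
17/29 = 17/29 = 0.59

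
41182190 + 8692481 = 49874671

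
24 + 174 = 198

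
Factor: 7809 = 3^1* 19^1*137^1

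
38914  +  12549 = 51463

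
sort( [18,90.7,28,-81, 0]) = [  -  81 , 0,18, 28, 90.7]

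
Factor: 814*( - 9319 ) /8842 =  - 3792833/4421 = - 11^1 * 37^1*4421^ ( - 1)*9319^1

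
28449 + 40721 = 69170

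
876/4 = 219 = 219.00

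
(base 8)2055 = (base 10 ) 1069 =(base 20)2D9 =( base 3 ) 1110121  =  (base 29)17p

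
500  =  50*10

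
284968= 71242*4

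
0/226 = 0=0.00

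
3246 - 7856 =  - 4610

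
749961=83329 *9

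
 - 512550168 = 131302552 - 643852720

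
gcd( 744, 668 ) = 4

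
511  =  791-280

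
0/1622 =0 = 0.00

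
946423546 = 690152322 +256271224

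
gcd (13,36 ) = 1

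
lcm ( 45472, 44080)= 4319840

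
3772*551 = 2078372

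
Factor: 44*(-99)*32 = - 2^7*3^2*11^2 = - 139392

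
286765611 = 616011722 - 329246111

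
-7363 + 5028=-2335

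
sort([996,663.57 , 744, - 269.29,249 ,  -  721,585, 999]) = [ - 721, - 269.29, 249, 585, 663.57,744,996,999]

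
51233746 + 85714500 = 136948246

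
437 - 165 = 272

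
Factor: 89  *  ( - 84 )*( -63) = 2^2*3^3*7^2* 89^1=   470988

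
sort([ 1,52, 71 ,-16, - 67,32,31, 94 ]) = [ - 67, - 16,1,  31, 32,52,71, 94 ]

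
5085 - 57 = 5028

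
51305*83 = 4258315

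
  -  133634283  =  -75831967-57802316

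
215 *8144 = 1750960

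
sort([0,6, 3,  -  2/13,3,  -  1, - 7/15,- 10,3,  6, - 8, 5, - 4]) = [ - 10, - 8, - 4 ,-1,-7/15, - 2/13 , 0,3, 3, 3,5  ,  6 , 6]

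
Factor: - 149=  - 149^1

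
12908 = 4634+8274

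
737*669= 493053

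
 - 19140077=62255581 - 81395658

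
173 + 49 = 222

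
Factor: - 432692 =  - 2^2*13^1*53^1*157^1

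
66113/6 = 66113/6 = 11018.83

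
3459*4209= 14558931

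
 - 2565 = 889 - 3454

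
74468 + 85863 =160331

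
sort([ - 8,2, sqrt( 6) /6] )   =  [ - 8, sqrt( 6 ) /6, 2]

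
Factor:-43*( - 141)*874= 2^1*3^1 * 19^1 * 23^1*43^1 * 47^1=5299062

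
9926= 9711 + 215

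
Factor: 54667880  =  2^3*5^1*31^1*44087^1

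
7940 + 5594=13534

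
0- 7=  - 7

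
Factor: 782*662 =2^2 * 17^1*23^1 * 331^1=517684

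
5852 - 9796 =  - 3944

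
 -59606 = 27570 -87176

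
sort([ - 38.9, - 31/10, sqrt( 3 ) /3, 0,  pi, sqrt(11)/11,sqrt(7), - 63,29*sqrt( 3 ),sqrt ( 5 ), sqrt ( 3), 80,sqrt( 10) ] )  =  [ - 63, - 38.9,  -  31/10,  0, sqrt( 11)/11 , sqrt(3) /3,sqrt(3), sqrt ( 5),sqrt (7),pi,  sqrt ( 10), 29*sqrt( 3)  ,  80 ] 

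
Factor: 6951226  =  2^1*19^1*182927^1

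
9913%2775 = 1588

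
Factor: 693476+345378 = 2^1*519427^1 = 1038854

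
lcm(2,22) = 22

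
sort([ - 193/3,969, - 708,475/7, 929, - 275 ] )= [ - 708, - 275, - 193/3,475/7,929,969]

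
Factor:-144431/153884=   -  2^( - 2) * 7^1* 17^(-1)*31^( - 1 )*47^1 * 73^( - 1) * 439^1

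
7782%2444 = 450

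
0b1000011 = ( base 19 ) 3A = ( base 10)67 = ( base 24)2j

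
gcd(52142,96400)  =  2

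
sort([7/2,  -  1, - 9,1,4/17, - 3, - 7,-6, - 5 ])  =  [ - 9,-7, - 6,  -  5, - 3, - 1,4/17 , 1, 7/2]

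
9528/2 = 4764 = 4764.00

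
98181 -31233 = 66948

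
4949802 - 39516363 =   -  34566561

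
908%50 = 8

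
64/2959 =64/2959 = 0.02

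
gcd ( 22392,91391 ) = 1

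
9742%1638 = 1552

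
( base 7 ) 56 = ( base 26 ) 1f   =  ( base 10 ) 41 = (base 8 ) 51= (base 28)1d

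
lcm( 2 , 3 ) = 6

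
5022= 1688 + 3334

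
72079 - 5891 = 66188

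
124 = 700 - 576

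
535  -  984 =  - 449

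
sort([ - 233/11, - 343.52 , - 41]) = [  -  343.52, - 41,-233/11] 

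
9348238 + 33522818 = 42871056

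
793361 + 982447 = 1775808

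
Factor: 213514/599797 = 2^1*7^1* 11^( - 2 )*101^1*151^1*4957^( - 1)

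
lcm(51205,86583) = 4762065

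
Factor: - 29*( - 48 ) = 1392= 2^4*3^1*29^1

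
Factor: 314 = 2^1*157^1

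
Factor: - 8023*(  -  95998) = 770191954 = 2^1*7^1*71^1*113^1*6857^1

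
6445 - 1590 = 4855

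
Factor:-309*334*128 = -13210368 =-2^8*3^1 * 103^1*167^1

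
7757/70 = 110 + 57/70 = 110.81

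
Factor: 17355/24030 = 2^( - 1)*3^( - 2)*13^1  =  13/18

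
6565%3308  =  3257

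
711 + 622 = 1333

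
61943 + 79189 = 141132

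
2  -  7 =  - 5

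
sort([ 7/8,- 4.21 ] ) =[ -4.21,  7/8 ] 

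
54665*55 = 3006575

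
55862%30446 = 25416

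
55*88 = 4840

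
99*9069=897831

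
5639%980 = 739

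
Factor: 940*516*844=2^6*3^1*5^1*43^1*47^1*211^1 = 409373760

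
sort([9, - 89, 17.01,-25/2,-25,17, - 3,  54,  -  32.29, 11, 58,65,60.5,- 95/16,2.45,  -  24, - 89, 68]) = [ - 89, - 89, - 32.29,-25  ,  -  24,  -  25/2,-95/16,  -  3 , 2.45, 9,11, 17, 17.01, 54,  58,60.5, 65, 68 ]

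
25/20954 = 25/20954 = 0.00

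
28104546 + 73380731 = 101485277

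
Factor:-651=-3^1 * 7^1*31^1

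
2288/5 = 2288/5  =  457.60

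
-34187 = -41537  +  7350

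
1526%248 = 38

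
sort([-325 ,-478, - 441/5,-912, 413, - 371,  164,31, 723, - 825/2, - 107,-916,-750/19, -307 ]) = [-916, - 912, - 478,-825/2, - 371,-325,  -  307, - 107,  -  441/5, - 750/19,  31,164, 413,723]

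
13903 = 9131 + 4772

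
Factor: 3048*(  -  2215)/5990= - 2^2*3^1*127^1*443^1*599^( - 1)  =  - 675132/599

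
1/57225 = 1/57225= 0.00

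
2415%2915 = 2415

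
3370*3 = 10110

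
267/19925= 267/19925 = 0.01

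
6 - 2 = 4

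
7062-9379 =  - 2317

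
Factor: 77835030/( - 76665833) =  - 2^1*3^1*5^1*7^2*13^1*347^( - 1 )*4073^1*220939^( - 1)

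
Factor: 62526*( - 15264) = - 2^6*3^3 * 17^1*53^1*613^1 = -954396864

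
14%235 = 14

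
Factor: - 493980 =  - 2^2*3^1*5^1 * 8233^1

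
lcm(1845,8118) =40590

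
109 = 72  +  37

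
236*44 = 10384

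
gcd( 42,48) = 6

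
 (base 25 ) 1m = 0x2f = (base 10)47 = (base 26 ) 1L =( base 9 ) 52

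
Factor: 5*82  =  410 = 2^1*5^1 * 41^1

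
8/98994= 4/49497= 0.00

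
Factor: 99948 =2^2*3^1*8329^1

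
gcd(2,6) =2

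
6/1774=3/887 = 0.00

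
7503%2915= 1673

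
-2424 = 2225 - 4649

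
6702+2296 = 8998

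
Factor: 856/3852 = 2/9 = 2^1*3^( - 2)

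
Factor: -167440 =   -  2^4*5^1 *7^1*13^1*23^1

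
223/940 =223/940  =  0.24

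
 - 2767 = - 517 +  - 2250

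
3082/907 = 3 + 361/907 = 3.40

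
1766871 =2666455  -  899584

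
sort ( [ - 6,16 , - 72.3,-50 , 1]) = [ - 72.3, - 50 ,-6 , 1,16] 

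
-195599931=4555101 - 200155032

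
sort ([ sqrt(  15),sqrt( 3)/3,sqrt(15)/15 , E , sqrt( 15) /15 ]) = [ sqrt(15)/15, sqrt(15 )/15  ,  sqrt( 3)/3, E , sqrt ( 15) ] 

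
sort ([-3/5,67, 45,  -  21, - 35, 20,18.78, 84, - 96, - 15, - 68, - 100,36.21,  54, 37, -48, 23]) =[ - 100,-96 ,-68, - 48, - 35, - 21, - 15, - 3/5,18.78,20,23, 36.21, 37,45,54 , 67 , 84 ]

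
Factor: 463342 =2^1*11^1*21061^1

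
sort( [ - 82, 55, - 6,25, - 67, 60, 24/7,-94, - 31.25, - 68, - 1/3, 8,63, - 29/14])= [-94, - 82, -68,  -  67, - 31.25, - 6, - 29/14, - 1/3,24/7, 8,25, 55, 60, 63]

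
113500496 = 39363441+74137055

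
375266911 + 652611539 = 1027878450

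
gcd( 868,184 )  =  4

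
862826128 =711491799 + 151334329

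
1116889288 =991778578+125110710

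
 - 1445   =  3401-4846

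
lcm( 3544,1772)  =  3544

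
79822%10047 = 9493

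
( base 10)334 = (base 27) CA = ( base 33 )A4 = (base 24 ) dm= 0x14E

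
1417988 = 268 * 5291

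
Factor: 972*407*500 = 2^4*3^5*5^3*11^1*37^1 = 197802000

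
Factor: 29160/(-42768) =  - 15/22 = -  2^( - 1)*3^1* 5^1*11^( - 1)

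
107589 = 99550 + 8039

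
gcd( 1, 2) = 1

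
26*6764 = 175864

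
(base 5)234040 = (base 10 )8645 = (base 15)2865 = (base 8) 20705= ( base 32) 8E5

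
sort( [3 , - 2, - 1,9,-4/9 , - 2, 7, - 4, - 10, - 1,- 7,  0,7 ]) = [ - 10, - 7, - 4, - 2, - 2, - 1, - 1, - 4/9, 0,3 , 7,  7 , 9 ] 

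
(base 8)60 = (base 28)1k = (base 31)1h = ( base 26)1M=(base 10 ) 48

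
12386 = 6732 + 5654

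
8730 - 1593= 7137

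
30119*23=692737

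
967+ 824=1791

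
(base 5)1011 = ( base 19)6h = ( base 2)10000011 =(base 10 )131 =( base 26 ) 51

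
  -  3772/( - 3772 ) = 1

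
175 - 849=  - 674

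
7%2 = 1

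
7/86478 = 1/12354 = 0.00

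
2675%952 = 771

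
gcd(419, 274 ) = 1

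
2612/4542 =1306/2271 = 0.58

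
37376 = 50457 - 13081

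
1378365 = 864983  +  513382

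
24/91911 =8/30637 = 0.00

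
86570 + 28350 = 114920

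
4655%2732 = 1923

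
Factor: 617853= 3^1*205951^1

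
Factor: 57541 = 11^1*5231^1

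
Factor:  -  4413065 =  - 5^1*47^1*  89^1*211^1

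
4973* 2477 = 12318121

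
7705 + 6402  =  14107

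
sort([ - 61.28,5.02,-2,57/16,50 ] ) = [ - 61.28,  -  2,57/16,  5.02  ,  50] 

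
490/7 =70  =  70.00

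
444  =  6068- 5624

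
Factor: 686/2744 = 2^( - 2) = 1/4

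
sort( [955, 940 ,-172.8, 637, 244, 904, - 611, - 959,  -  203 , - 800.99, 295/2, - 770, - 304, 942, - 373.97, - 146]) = [ - 959, - 800.99, -770, - 611, - 373.97, - 304, - 203, - 172.8,-146 , 295/2, 244, 637, 904, 940 , 942, 955]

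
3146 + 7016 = 10162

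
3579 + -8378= -4799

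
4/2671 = 4/2671 = 0.00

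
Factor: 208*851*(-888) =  - 2^7*3^1 * 13^1 * 23^1*37^2 = -  157183104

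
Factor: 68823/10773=3^( - 1)*7^( - 1)*19^( - 1) * 2549^1 = 2549/399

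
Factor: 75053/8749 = 11^1 *13^ ( - 1 )*673^(  -  1)*6823^1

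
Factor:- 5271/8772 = -2^(-2 ) * 7^1*17^( - 1 ) * 43^( - 1)*251^1 = - 1757/2924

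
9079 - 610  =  8469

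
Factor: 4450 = 2^1 * 5^2*89^1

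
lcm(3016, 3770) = 15080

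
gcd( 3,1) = 1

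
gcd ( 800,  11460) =20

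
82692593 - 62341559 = 20351034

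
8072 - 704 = 7368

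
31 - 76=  - 45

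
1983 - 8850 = -6867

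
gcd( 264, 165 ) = 33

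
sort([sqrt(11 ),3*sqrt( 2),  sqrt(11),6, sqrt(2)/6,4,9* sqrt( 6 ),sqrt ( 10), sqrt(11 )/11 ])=[ sqrt(2)/6,  sqrt(11)/11,sqrt( 10 ),sqrt(11), sqrt(11 ), 4,3*sqrt( 2),6, 9*sqrt ( 6)]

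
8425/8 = 8425/8 = 1053.12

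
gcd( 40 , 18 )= 2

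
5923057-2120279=3802778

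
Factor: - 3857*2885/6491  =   - 11127445/6491 = - 5^1 *7^1 *19^1*29^1*577^1*6491^( - 1) 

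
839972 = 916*917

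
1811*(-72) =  - 130392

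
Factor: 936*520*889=432694080 = 2^6 * 3^2 * 5^1*7^1*13^2*127^1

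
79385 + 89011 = 168396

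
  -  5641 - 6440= - 12081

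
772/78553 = 772/78553= 0.01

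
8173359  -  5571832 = 2601527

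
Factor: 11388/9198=26/21=2^1 * 3^(  -  1)*7^(-1) * 13^1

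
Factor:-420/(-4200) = 1/10 = 2^ (  -  1 )*5^( - 1 )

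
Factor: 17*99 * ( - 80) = -2^4*3^2* 5^1*11^1  *  17^1 = -134640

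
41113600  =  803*51200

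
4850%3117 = 1733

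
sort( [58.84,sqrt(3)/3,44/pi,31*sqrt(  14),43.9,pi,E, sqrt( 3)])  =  [sqrt( 3 )/3, sqrt(3 ), E, pi,44/pi,43.9,58.84,31 * sqrt( 14) ]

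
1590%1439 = 151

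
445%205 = 35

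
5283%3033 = 2250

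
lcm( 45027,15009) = 45027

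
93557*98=9168586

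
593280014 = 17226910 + 576053104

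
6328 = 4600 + 1728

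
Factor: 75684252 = 2^2*3^1*7^1 *149^1*6047^1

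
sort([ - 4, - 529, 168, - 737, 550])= [ - 737 , - 529, - 4, 168, 550 ]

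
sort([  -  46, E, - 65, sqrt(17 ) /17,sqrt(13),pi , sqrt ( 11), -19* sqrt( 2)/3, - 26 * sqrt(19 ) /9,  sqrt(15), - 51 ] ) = [ - 65,- 51, - 46,- 26*sqrt( 19) /9, - 19*sqrt(2) /3,sqrt (17) /17,E,pi , sqrt (11),sqrt(13), sqrt( 15)] 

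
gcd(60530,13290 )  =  10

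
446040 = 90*4956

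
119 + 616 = 735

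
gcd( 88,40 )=8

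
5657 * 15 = 84855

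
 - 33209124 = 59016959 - 92226083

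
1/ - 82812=- 1 + 82811/82812 = - 0.00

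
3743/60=3743/60 = 62.38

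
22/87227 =22/87227  =  0.00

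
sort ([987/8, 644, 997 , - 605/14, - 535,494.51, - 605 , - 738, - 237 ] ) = [  -  738,  -  605, - 535, - 237, - 605/14,987/8, 494.51,644,997 ] 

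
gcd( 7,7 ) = 7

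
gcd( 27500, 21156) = 4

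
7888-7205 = 683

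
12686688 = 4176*3038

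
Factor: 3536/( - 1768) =-2^1  =  -2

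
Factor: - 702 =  - 2^1*3^3 * 13^1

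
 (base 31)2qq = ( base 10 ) 2754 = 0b101011000010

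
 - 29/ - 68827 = 29/68827 = 0.00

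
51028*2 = 102056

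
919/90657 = 919/90657 = 0.01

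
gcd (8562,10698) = 6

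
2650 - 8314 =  - 5664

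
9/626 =9/626 = 0.01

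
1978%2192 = 1978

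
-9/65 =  - 9/65 =- 0.14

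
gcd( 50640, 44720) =80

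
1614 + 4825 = 6439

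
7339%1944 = 1507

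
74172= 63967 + 10205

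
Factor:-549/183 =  - 3^1 = - 3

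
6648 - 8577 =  - 1929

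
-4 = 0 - 4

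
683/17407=683/17407 = 0.04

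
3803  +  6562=10365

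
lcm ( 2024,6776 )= 155848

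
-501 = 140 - 641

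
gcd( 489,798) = 3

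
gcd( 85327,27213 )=1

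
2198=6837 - 4639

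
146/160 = 73/80 = 0.91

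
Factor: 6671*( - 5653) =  - 7^1*953^1*  5653^1=- 37711163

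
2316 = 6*386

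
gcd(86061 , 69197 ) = 1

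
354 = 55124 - 54770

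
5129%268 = 37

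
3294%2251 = 1043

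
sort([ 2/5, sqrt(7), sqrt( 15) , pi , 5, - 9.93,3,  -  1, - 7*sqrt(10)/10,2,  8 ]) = [ - 9.93,-7 * sqrt( 10)/10, - 1,2/5,2,sqrt( 7)  ,  3, pi,  sqrt( 15),5,8]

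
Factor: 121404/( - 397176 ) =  - 151/494 = - 2^(-1)*13^( - 1 )*19^( - 1 ) * 151^1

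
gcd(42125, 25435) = 5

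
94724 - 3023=91701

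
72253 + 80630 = 152883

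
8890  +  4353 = 13243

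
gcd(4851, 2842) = 49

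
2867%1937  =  930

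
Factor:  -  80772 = - 2^2 * 3^1  *  53^1 * 127^1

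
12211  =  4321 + 7890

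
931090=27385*34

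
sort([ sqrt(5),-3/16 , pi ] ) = [ - 3/16,sqrt(5),pi] 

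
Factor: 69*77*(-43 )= - 3^1*7^1*11^1 * 23^1  *  43^1 = -228459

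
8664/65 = 133 + 19/65 = 133.29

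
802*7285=5842570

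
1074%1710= 1074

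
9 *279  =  2511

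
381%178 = 25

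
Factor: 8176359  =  3^1*2725453^1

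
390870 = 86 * 4545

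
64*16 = 1024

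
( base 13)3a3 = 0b1010000000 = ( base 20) 1c0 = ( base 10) 640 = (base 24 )12G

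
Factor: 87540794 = 2^1*11^1 *3979127^1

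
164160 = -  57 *( - 2880)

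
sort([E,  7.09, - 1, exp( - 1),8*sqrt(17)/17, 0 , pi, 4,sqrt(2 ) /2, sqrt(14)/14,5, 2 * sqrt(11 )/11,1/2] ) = [ - 1,0,sqrt(14 )/14,exp ( - 1),1/2,2*sqrt( 11)/11,sqrt(2)/2, 8 * sqrt(17)/17, E , pi,4,5,  7.09]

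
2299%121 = 0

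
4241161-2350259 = 1890902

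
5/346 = 5/346 = 0.01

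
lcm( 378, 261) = 10962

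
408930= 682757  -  273827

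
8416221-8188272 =227949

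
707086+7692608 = 8399694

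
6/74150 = 3/37075 = 0.00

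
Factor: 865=5^1 * 173^1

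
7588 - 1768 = 5820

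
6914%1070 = 494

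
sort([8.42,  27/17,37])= [ 27/17, 8.42,37 ]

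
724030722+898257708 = 1622288430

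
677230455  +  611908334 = 1289138789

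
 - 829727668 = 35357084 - 865084752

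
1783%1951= 1783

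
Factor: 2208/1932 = 2^3*7^( - 1 ) =8/7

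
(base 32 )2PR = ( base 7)11245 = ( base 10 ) 2875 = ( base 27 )3pd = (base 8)5473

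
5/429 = 5/429 =0.01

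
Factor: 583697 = 583697^1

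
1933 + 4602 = 6535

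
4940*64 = 316160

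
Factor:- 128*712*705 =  - 64250880 = -2^10*3^1*5^1*47^1*89^1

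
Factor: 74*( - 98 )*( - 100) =2^4 *5^2*7^2*37^1 = 725200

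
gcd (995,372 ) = 1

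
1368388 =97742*14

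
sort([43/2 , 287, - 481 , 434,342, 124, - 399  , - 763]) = [ - 763,-481, - 399,43/2,  124, 287,342, 434 ]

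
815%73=12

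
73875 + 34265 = 108140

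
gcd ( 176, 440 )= 88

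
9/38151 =1/4239 = 0.00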